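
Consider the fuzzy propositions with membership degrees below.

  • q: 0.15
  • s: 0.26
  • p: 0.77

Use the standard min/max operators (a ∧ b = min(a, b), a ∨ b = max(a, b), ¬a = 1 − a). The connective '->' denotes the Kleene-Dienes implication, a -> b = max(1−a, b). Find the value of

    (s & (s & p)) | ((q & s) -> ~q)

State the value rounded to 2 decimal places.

0.85

s & p = min(a, b) on (0.26, 0.77) = 0.26
s & (s & p) = min(a, b) on (0.26, 0.26) = 0.26
q & s = min(a, b) on (0.15, 0.26) = 0.15
~q = 1 − 0.15 = 0.85
(q & s) -> ~q  [Kleene-Dienes: max(1−a, b)] with a=0.15, b=0.85 → 0.85
(s & (s & p)) | ((q & s) -> ~q) = max(a, b) on (0.26, 0.85) = 0.85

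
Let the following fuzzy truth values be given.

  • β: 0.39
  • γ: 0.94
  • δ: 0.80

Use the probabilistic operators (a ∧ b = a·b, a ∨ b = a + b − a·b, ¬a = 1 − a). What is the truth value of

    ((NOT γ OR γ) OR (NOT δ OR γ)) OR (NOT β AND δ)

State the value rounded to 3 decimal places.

NOT γ = 1 − 0.9400 = 0.0600
NOT γ OR γ = a + b − a·b on (0.0600, 0.9400) = 0.9436
NOT δ = 1 − 0.8000 = 0.2000
NOT δ OR γ = a + b − a·b on (0.2000, 0.9400) = 0.9520
(NOT γ OR γ) OR (NOT δ OR γ) = a + b − a·b on (0.9436, 0.9520) = 0.9973
NOT β = 1 − 0.3900 = 0.6100
NOT β AND δ = a·b on (0.6100, 0.8000) = 0.4880
((NOT γ OR γ) OR (NOT δ OR γ)) OR (NOT β AND δ) = a + b − a·b on (0.9973, 0.4880) = 0.9986

0.999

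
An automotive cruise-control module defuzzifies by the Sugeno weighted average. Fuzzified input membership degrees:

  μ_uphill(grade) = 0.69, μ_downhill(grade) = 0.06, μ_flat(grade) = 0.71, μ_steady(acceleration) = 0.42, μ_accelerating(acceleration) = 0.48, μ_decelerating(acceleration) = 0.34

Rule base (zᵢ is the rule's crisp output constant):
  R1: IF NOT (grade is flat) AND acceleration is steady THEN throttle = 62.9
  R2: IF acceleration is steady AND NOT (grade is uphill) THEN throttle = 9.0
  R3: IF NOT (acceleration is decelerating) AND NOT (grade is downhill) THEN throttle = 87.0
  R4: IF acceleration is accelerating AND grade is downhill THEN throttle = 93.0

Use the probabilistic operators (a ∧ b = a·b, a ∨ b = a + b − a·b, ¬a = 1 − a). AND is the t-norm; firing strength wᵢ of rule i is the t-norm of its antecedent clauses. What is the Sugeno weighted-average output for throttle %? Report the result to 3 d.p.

72.666

R1 (z=62.9): ¬flat=1−0.71=0.29, steady=0.42; AND[a·b] → w = 0.1218
R2 (z=9.0): steady=0.42, ¬uphill=1−0.69=0.31; AND[a·b] → w = 0.1302
R3 (z=87.0): ¬decelerating=1−0.34=0.66, ¬downhill=1−0.06=0.94; AND[a·b] → w = 0.6204
R4 (z=93.0): accelerating=0.48, downhill=0.06; AND[a·b] → w = 0.0288
Weighted average = (0.1218·62.9 + 0.1302·9.0 + 0.6204·87.0 + 0.0288·93.0) / (0.1218 + 0.1302 + 0.6204 + 0.0288)
  = 65.4862 / 0.9012 = 72.666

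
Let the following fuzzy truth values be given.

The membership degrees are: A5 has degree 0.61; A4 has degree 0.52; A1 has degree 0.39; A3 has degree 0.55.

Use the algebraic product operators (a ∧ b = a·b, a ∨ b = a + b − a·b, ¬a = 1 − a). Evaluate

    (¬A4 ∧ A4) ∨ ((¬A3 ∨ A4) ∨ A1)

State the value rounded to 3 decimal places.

¬A4 = 1 − 0.5200 = 0.4800
¬A4 ∧ A4 = a·b on (0.4800, 0.5200) = 0.2496
¬A3 = 1 − 0.5500 = 0.4500
¬A3 ∨ A4 = a + b − a·b on (0.4500, 0.5200) = 0.7360
(¬A3 ∨ A4) ∨ A1 = a + b − a·b on (0.7360, 0.3900) = 0.8390
(¬A4 ∧ A4) ∨ ((¬A3 ∨ A4) ∨ A1) = a + b − a·b on (0.2496, 0.8390) = 0.8792

0.879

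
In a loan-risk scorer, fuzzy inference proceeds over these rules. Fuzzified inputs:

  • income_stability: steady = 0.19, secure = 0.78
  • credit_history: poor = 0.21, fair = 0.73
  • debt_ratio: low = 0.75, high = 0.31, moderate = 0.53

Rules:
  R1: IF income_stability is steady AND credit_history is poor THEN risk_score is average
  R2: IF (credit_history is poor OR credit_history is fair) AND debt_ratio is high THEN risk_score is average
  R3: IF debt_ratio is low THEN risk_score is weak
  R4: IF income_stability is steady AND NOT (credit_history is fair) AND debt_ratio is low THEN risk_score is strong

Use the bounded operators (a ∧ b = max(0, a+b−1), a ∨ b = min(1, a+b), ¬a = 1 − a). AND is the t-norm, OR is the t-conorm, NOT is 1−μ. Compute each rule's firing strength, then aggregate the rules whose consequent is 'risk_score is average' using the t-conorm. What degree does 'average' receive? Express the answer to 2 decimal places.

0.25

R1: steady=0.19, poor=0.21; AND[max(0, a+b−1)] → w = 0.00
R2: (poor=0.21 OR fair=0.73) = 0.94; AND[max(0, a+b−1)] with high=0.31 → w = 0.25
R3: low=0.75 → w = 0.75
R4: steady=0.19, ¬fair=1−0.73=0.27, low=0.75; AND[max(0, a+b−1)] → w = 0.00
Rules with consequent 'average': {R1, R2} → strengths 0.00, 0.25
Aggregate via t-conorm [min(1, a+b)]: 0.25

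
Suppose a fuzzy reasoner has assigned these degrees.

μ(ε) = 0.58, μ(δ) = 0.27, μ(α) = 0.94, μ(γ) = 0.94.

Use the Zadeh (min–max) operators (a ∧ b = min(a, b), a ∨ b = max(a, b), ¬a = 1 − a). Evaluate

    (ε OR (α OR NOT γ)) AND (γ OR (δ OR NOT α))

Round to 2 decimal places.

NOT γ = 1 − 0.94 = 0.06
α OR NOT γ = max(a, b) on (0.94, 0.06) = 0.94
ε OR (α OR NOT γ) = max(a, b) on (0.58, 0.94) = 0.94
NOT α = 1 − 0.94 = 0.06
δ OR NOT α = max(a, b) on (0.27, 0.06) = 0.27
γ OR (δ OR NOT α) = max(a, b) on (0.94, 0.27) = 0.94
(ε OR (α OR NOT γ)) AND (γ OR (δ OR NOT α)) = min(a, b) on (0.94, 0.94) = 0.94

0.94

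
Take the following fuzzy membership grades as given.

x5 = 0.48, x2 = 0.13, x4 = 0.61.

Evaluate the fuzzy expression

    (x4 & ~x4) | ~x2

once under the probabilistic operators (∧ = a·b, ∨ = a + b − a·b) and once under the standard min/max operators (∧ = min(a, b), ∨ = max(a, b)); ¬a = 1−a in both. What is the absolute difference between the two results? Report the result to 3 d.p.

0.031

Under probabilistic:
  ~x4 = 1 − 0.6100 = 0.3900
  x4 & ~x4 = a·b on (0.6100, 0.3900) = 0.2379
  ~x2 = 1 − 0.1300 = 0.8700
  (x4 & ~x4) | ~x2 = a + b − a·b on (0.2379, 0.8700) = 0.9009
  → value = 0.9009
Under standard min/max:
  ~x4 = 1 − 0.61 = 0.39
  x4 & ~x4 = min(a, b) on (0.61, 0.39) = 0.39
  ~x2 = 1 − 0.13 = 0.87
  (x4 & ~x4) | ~x2 = max(a, b) on (0.39, 0.87) = 0.87
  → value = 0.8700
|0.9009 − 0.8700| = 0.031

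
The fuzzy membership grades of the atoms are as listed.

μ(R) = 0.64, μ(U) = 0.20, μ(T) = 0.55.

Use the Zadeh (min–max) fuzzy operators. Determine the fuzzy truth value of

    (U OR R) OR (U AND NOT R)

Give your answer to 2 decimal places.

U OR R = max(a, b) on (0.20, 0.64) = 0.64
NOT R = 1 − 0.64 = 0.36
U AND NOT R = min(a, b) on (0.20, 0.36) = 0.20
(U OR R) OR (U AND NOT R) = max(a, b) on (0.64, 0.20) = 0.64

0.64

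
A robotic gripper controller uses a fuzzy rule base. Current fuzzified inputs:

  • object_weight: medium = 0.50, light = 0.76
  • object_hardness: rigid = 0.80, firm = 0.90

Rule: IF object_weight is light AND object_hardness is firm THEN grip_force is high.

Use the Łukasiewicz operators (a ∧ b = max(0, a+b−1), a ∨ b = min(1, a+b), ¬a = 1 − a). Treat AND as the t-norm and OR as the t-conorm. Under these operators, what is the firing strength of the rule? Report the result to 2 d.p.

0.66

firing strength: light=0.76, firm=0.90; AND[max(0, a+b−1)] → w = 0.66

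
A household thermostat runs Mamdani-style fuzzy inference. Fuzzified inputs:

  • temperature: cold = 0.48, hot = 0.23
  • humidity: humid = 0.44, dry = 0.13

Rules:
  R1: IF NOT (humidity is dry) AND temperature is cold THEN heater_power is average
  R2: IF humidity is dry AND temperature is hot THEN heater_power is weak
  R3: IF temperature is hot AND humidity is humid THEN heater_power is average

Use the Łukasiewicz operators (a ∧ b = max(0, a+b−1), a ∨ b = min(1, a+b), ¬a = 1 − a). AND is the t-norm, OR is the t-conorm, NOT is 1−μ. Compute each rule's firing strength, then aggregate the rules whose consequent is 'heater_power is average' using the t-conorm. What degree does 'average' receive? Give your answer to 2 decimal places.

0.35

R1: ¬dry=1−0.13=0.87, cold=0.48; AND[max(0, a+b−1)] → w = 0.35
R2: dry=0.13, hot=0.23; AND[max(0, a+b−1)] → w = 0.00
R3: hot=0.23, humid=0.44; AND[max(0, a+b−1)] → w = 0.00
Rules with consequent 'average': {R1, R3} → strengths 0.35, 0.00
Aggregate via t-conorm [min(1, a+b)]: 0.35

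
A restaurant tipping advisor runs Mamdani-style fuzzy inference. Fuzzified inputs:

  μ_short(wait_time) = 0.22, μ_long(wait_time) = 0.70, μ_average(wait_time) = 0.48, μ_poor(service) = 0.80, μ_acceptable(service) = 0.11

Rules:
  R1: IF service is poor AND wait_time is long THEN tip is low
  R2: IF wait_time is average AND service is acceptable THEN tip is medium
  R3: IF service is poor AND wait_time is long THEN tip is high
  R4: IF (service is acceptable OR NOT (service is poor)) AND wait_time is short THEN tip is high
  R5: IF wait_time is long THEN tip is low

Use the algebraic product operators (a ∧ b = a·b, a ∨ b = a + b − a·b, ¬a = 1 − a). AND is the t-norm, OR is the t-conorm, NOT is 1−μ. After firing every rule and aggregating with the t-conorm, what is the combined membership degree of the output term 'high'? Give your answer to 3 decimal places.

R1: poor=0.80, long=0.70; AND[a·b] → w = 0.5600
R2: average=0.48, acceptable=0.11; AND[a·b] → w = 0.0528
R3: poor=0.80, long=0.70; AND[a·b] → w = 0.5600
R4: (acceptable=0.11 OR ¬poor=1−0.80=0.20) = 0.2880; AND[a·b] with short=0.22 → w = 0.0634
R5: long=0.70 → w = 0.7000
Rules with consequent 'high': {R3, R4} → strengths 0.5600, 0.0634
Aggregate via t-conorm [a + b − a·b]: 0.5879

0.588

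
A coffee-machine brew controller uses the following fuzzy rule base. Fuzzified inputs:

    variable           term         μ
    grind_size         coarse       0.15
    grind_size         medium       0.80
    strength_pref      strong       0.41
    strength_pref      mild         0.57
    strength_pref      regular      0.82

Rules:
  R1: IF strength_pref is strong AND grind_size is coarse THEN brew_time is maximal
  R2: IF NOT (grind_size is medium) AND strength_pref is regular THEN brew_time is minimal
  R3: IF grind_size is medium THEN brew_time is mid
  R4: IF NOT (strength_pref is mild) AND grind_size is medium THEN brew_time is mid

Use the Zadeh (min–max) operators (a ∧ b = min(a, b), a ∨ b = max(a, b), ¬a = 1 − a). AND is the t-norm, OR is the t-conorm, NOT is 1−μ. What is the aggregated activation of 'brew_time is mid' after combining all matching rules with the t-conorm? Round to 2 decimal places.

R1: strong=0.41, coarse=0.15; AND[min(a, b)] → w = 0.15
R2: ¬medium=1−0.80=0.20, regular=0.82; AND[min(a, b)] → w = 0.20
R3: medium=0.80 → w = 0.80
R4: ¬mild=1−0.57=0.43, medium=0.80; AND[min(a, b)] → w = 0.43
Rules with consequent 'mid': {R3, R4} → strengths 0.80, 0.43
Aggregate via t-conorm [max(a, b)]: 0.80

0.80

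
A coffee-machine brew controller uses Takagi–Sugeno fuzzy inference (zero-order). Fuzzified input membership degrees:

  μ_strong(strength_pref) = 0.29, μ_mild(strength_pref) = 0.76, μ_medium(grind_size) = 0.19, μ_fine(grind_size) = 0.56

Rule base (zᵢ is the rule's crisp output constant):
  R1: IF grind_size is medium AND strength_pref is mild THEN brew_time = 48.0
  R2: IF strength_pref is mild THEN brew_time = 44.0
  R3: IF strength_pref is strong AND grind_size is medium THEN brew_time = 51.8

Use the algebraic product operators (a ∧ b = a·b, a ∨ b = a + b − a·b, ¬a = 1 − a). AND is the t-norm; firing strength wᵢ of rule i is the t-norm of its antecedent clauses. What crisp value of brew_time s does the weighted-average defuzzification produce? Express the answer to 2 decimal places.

R1 (z=48.0): medium=0.19, mild=0.76; AND[a·b] → w = 0.1444
R2 (z=44.0): mild=0.76 → w = 0.7600
R3 (z=51.8): strong=0.29, medium=0.19; AND[a·b] → w = 0.0551
Weighted average = (0.1444·48.0 + 0.7600·44.0 + 0.0551·51.8) / (0.1444 + 0.7600 + 0.0551)
  = 43.2254 / 0.9595 = 45.05

45.05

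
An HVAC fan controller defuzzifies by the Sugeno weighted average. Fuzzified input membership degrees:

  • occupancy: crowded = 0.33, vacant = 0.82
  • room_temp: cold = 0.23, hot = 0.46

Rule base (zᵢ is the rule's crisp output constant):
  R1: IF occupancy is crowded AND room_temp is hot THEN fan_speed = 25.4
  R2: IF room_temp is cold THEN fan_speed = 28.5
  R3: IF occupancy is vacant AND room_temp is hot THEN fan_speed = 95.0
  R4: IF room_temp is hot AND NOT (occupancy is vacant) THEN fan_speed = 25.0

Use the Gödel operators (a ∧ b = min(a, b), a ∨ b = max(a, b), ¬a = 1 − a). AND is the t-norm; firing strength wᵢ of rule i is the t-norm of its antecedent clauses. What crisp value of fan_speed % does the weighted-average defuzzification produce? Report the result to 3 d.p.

R1 (z=25.4): crowded=0.33, hot=0.46; AND[min(a, b)] → w = 0.33
R2 (z=28.5): cold=0.23 → w = 0.23
R3 (z=95.0): vacant=0.82, hot=0.46; AND[min(a, b)] → w = 0.46
R4 (z=25.0): hot=0.46, ¬vacant=1−0.82=0.18; AND[min(a, b)] → w = 0.18
Weighted average = (0.33·25.4 + 0.23·28.5 + 0.46·95.0 + 0.18·25.0) / (0.33 + 0.23 + 0.46 + 0.18)
  = 63.1370 / 1.2000 = 52.614

52.614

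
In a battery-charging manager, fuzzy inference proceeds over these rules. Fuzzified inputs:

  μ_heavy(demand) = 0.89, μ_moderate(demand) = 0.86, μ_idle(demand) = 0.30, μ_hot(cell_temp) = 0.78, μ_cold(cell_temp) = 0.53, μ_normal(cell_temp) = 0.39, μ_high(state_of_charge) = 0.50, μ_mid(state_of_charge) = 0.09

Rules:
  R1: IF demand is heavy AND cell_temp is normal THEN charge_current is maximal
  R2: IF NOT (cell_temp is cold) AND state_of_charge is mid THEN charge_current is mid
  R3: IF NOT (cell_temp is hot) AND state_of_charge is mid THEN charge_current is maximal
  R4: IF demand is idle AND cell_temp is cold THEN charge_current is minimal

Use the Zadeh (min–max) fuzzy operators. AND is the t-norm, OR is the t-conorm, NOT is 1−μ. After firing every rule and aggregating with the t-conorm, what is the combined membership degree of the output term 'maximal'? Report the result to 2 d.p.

0.39

R1: heavy=0.89, normal=0.39; AND[min(a, b)] → w = 0.39
R2: ¬cold=1−0.53=0.47, mid=0.09; AND[min(a, b)] → w = 0.09
R3: ¬hot=1−0.78=0.22, mid=0.09; AND[min(a, b)] → w = 0.09
R4: idle=0.30, cold=0.53; AND[min(a, b)] → w = 0.30
Rules with consequent 'maximal': {R1, R3} → strengths 0.39, 0.09
Aggregate via t-conorm [max(a, b)]: 0.39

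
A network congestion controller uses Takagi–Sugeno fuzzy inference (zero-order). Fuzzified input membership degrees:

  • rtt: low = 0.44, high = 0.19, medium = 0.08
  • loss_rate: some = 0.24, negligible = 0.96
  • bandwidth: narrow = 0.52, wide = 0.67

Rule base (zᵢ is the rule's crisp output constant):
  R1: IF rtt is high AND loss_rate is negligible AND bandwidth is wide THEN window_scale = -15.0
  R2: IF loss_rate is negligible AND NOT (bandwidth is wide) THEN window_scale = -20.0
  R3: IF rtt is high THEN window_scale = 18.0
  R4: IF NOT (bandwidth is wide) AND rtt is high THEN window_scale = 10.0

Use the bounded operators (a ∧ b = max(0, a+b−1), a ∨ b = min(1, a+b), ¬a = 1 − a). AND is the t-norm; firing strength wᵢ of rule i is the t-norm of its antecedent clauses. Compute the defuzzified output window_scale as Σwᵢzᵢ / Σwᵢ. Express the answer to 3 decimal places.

-4.958

R1 (z=-15.0): high=0.19, negligible=0.96, wide=0.67; AND[max(0, a+b−1)] → w = 0.00
R2 (z=-20.0): negligible=0.96, ¬wide=1−0.67=0.33; AND[max(0, a+b−1)] → w = 0.29
R3 (z=18.0): high=0.19 → w = 0.19
R4 (z=10.0): ¬wide=1−0.67=0.33, high=0.19; AND[max(0, a+b−1)] → w = 0.00
Weighted average = (0.00·-15.0 + 0.29·-20.0 + 0.19·18.0 + 0.00·10.0) / (0.00 + 0.29 + 0.19 + 0.00)
  = -2.3800 / 0.4800 = -4.958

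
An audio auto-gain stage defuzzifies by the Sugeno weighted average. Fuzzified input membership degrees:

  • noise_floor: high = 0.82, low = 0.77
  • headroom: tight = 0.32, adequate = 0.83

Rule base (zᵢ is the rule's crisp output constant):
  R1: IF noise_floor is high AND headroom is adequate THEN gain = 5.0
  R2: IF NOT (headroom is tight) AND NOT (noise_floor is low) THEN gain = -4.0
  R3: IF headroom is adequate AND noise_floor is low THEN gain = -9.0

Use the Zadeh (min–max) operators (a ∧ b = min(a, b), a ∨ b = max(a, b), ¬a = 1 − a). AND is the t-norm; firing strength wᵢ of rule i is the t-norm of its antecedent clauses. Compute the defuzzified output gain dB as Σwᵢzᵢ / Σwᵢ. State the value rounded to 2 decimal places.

-2.06

R1 (z=5.0): high=0.82, adequate=0.83; AND[min(a, b)] → w = 0.82
R2 (z=-4.0): ¬tight=1−0.32=0.68, ¬low=1−0.77=0.23; AND[min(a, b)] → w = 0.23
R3 (z=-9.0): adequate=0.83, low=0.77; AND[min(a, b)] → w = 0.77
Weighted average = (0.82·5.0 + 0.23·-4.0 + 0.77·-9.0) / (0.82 + 0.23 + 0.77)
  = -3.7500 / 1.8200 = -2.06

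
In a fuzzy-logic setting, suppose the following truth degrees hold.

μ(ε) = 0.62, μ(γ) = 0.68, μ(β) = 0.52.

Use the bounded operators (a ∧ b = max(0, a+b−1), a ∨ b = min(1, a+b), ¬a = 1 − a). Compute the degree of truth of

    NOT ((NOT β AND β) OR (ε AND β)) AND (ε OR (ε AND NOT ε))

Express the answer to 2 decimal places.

0.48

NOT β = 1 − 0.52 = 0.48
NOT β AND β = max(0, a+b−1) on (0.48, 0.52) = 0.00
ε AND β = max(0, a+b−1) on (0.62, 0.52) = 0.14
(NOT β AND β) OR (ε AND β) = min(1, a+b) on (0.00, 0.14) = 0.14
NOT ((NOT β AND β) OR (ε AND β)) = 1 − 0.14 = 0.86
NOT ε = 1 − 0.62 = 0.38
ε AND NOT ε = max(0, a+b−1) on (0.62, 0.38) = 0.00
ε OR (ε AND NOT ε) = min(1, a+b) on (0.62, 0.00) = 0.62
NOT ((NOT β AND β) OR (ε AND β)) AND (ε OR (ε AND NOT ε)) = max(0, a+b−1) on (0.86, 0.62) = 0.48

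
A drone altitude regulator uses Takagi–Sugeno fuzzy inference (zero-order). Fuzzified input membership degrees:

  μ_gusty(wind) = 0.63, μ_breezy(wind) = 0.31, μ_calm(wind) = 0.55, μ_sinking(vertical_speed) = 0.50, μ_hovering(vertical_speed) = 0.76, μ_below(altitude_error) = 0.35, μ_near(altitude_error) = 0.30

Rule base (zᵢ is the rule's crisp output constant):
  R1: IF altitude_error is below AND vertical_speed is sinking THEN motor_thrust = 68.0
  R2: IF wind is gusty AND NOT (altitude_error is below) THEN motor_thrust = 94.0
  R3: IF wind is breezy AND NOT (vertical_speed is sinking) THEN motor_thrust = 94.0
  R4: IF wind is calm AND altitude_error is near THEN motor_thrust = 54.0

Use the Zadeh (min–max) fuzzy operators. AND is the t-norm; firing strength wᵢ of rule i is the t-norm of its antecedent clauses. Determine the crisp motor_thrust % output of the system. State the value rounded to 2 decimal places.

R1 (z=68.0): below=0.35, sinking=0.50; AND[min(a, b)] → w = 0.35
R2 (z=94.0): gusty=0.63, ¬below=1−0.35=0.65; AND[min(a, b)] → w = 0.63
R3 (z=94.0): breezy=0.31, ¬sinking=1−0.50=0.50; AND[min(a, b)] → w = 0.31
R4 (z=54.0): calm=0.55, near=0.30; AND[min(a, b)] → w = 0.30
Weighted average = (0.35·68.0 + 0.63·94.0 + 0.31·94.0 + 0.30·54.0) / (0.35 + 0.63 + 0.31 + 0.30)
  = 128.3600 / 1.5900 = 80.73

80.73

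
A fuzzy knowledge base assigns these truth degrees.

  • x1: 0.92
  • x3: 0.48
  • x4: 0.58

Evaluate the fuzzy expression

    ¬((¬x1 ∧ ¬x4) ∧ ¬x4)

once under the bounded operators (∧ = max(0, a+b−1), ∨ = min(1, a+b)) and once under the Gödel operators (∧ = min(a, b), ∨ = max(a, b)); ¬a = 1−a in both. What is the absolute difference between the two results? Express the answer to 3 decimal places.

Under bounded:
  ¬x1 = 1 − 0.92 = 0.08
  ¬x4 = 1 − 0.58 = 0.42
  ¬x1 ∧ ¬x4 = max(0, a+b−1) on (0.08, 0.42) = 0.00
  ¬x4 = 1 − 0.58 = 0.42
  (¬x1 ∧ ¬x4) ∧ ¬x4 = max(0, a+b−1) on (0.00, 0.42) = 0.00
  ¬((¬x1 ∧ ¬x4) ∧ ¬x4) = 1 − 0.00 = 1.00
  → value = 1.0000
Under Gödel:
  ¬x1 = 1 − 0.92 = 0.08
  ¬x4 = 1 − 0.58 = 0.42
  ¬x1 ∧ ¬x4 = min(a, b) on (0.08, 0.42) = 0.08
  ¬x4 = 1 − 0.58 = 0.42
  (¬x1 ∧ ¬x4) ∧ ¬x4 = min(a, b) on (0.08, 0.42) = 0.08
  ¬((¬x1 ∧ ¬x4) ∧ ¬x4) = 1 − 0.08 = 0.92
  → value = 0.9200
|1.0000 − 0.9200| = 0.080

0.080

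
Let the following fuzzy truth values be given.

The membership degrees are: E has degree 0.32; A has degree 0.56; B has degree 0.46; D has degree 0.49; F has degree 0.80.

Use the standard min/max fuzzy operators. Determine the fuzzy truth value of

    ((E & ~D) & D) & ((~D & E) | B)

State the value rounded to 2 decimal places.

~D = 1 − 0.49 = 0.51
E & ~D = min(a, b) on (0.32, 0.51) = 0.32
(E & ~D) & D = min(a, b) on (0.32, 0.49) = 0.32
~D = 1 − 0.49 = 0.51
~D & E = min(a, b) on (0.51, 0.32) = 0.32
(~D & E) | B = max(a, b) on (0.32, 0.46) = 0.46
((E & ~D) & D) & ((~D & E) | B) = min(a, b) on (0.32, 0.46) = 0.32

0.32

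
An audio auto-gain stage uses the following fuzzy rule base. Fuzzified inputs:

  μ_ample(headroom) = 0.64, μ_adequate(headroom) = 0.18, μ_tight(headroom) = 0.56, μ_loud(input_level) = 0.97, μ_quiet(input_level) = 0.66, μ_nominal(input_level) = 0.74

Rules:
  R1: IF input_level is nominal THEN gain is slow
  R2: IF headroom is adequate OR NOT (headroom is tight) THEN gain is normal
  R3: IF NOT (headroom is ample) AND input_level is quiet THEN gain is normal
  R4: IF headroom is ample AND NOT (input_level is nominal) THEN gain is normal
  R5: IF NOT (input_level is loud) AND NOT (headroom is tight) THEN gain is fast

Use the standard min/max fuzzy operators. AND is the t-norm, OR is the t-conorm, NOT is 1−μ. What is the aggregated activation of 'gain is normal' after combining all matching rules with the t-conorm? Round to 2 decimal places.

0.44

R1: nominal=0.74 → w = 0.74
R2: adequate=0.18, ¬tight=1−0.56=0.44; OR[max(a, b)] → w = 0.44
R3: ¬ample=1−0.64=0.36, quiet=0.66; AND[min(a, b)] → w = 0.36
R4: ample=0.64, ¬nominal=1−0.74=0.26; AND[min(a, b)] → w = 0.26
R5: ¬loud=1−0.97=0.03, ¬tight=1−0.56=0.44; AND[min(a, b)] → w = 0.03
Rules with consequent 'normal': {R2, R3, R4} → strengths 0.44, 0.36, 0.26
Aggregate via t-conorm [max(a, b)]: 0.44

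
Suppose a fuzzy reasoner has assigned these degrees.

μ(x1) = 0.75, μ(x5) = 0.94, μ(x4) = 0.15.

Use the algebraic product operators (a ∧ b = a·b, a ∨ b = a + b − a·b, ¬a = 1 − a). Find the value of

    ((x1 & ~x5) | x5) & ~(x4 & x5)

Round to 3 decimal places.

0.810

~x5 = 1 − 0.9400 = 0.0600
x1 & ~x5 = a·b on (0.7500, 0.0600) = 0.0450
(x1 & ~x5) | x5 = a + b − a·b on (0.0450, 0.9400) = 0.9427
x4 & x5 = a·b on (0.1500, 0.9400) = 0.1410
~(x4 & x5) = 1 − 0.1410 = 0.8590
((x1 & ~x5) | x5) & ~(x4 & x5) = a·b on (0.9427, 0.8590) = 0.8098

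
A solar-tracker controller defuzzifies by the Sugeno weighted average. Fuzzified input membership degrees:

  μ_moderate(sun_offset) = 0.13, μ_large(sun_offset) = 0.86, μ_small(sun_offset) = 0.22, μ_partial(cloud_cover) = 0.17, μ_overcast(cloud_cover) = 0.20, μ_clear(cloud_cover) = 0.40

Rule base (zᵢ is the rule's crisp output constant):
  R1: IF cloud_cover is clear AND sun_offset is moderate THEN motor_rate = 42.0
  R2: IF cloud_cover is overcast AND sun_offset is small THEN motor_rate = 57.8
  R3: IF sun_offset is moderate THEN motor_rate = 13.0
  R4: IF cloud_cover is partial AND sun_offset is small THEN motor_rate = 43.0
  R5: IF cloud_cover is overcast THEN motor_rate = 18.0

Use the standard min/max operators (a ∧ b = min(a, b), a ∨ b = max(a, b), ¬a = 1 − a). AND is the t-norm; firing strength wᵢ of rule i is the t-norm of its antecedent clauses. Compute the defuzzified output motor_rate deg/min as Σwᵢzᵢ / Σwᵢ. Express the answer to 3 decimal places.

R1 (z=42.0): clear=0.40, moderate=0.13; AND[min(a, b)] → w = 0.13
R2 (z=57.8): overcast=0.20, small=0.22; AND[min(a, b)] → w = 0.20
R3 (z=13.0): moderate=0.13 → w = 0.13
R4 (z=43.0): partial=0.17, small=0.22; AND[min(a, b)] → w = 0.17
R5 (z=18.0): overcast=0.20 → w = 0.20
Weighted average = (0.13·42.0 + 0.20·57.8 + 0.13·13.0 + 0.17·43.0 + 0.20·18.0) / (0.13 + 0.20 + 0.13 + 0.17 + 0.20)
  = 29.6200 / 0.8300 = 35.687

35.687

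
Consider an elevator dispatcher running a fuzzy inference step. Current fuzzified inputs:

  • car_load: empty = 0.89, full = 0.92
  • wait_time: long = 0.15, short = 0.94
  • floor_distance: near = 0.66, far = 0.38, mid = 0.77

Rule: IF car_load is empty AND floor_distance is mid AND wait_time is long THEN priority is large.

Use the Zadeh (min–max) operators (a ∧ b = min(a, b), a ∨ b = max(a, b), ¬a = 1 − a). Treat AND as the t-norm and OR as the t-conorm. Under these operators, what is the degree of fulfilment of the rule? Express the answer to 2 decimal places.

0.15

firing strength: empty=0.89, mid=0.77, long=0.15; AND[min(a, b)] → w = 0.15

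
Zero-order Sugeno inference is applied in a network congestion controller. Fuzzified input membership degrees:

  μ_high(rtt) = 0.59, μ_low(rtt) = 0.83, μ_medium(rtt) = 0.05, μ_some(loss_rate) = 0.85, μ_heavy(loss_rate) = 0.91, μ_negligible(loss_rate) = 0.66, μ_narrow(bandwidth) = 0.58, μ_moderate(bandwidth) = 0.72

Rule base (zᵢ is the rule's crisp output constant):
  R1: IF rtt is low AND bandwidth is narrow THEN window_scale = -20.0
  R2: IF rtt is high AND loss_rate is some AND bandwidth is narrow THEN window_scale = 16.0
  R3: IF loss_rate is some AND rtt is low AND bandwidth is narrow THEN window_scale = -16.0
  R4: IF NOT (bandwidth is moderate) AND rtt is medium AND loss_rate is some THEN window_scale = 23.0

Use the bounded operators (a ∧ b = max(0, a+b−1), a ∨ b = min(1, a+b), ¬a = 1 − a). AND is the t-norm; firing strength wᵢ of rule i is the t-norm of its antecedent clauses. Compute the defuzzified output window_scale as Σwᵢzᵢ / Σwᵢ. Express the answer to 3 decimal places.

-17.449

R1 (z=-20.0): low=0.83, narrow=0.58; AND[max(0, a+b−1)] → w = 0.41
R2 (z=16.0): high=0.59, some=0.85, narrow=0.58; AND[max(0, a+b−1)] → w = 0.02
R3 (z=-16.0): some=0.85, low=0.83, narrow=0.58; AND[max(0, a+b−1)] → w = 0.26
R4 (z=23.0): ¬moderate=1−0.72=0.28, medium=0.05, some=0.85; AND[max(0, a+b−1)] → w = 0.00
Weighted average = (0.41·-20.0 + 0.02·16.0 + 0.26·-16.0 + 0.00·23.0) / (0.41 + 0.02 + 0.26 + 0.00)
  = -12.0400 / 0.6900 = -17.449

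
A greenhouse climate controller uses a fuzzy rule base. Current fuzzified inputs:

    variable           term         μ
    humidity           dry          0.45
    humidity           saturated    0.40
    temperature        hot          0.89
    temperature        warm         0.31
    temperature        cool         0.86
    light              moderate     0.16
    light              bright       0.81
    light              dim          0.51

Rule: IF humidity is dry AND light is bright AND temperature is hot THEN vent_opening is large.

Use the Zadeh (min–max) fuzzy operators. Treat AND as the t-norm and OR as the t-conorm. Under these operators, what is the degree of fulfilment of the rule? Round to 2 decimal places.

0.45

firing strength: dry=0.45, bright=0.81, hot=0.89; AND[min(a, b)] → w = 0.45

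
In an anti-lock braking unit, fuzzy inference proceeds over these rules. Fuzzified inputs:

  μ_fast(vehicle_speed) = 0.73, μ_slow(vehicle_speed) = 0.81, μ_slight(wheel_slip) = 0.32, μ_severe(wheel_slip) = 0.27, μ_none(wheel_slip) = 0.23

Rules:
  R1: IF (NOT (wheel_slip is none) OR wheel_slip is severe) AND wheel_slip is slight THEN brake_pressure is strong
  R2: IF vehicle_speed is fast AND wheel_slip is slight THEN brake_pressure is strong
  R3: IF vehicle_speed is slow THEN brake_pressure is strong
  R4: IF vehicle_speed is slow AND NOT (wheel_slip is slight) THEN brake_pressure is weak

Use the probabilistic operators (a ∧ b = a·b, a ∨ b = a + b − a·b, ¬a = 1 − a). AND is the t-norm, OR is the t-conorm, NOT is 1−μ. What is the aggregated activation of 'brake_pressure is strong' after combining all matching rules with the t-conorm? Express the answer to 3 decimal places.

R1: (¬none=1−0.23=0.77 OR severe=0.27) = 0.8321; AND[a·b] with slight=0.32 → w = 0.2663
R2: fast=0.73, slight=0.32; AND[a·b] → w = 0.2336
R3: slow=0.81 → w = 0.8100
R4: slow=0.81, ¬slight=1−0.32=0.68; AND[a·b] → w = 0.5508
Rules with consequent 'strong': {R1, R2, R3} → strengths 0.2663, 0.2336, 0.8100
Aggregate via t-conorm [a + b − a·b]: 0.8932

0.893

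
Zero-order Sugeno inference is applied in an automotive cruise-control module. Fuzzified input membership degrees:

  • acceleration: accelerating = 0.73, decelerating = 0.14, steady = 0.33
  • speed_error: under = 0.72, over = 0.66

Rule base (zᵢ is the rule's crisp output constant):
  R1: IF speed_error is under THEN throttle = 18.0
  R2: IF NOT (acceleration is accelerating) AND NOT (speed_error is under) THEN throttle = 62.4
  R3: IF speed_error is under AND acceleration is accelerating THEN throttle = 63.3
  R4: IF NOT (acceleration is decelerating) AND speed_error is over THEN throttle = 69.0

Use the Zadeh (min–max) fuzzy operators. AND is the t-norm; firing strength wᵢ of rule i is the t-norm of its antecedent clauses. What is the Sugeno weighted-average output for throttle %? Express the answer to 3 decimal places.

51.023

R1 (z=18.0): under=0.72 → w = 0.72
R2 (z=62.4): ¬accelerating=1−0.73=0.27, ¬under=1−0.72=0.28; AND[min(a, b)] → w = 0.27
R3 (z=63.3): under=0.72, accelerating=0.73; AND[min(a, b)] → w = 0.72
R4 (z=69.0): ¬decelerating=1−0.14=0.86, over=0.66; AND[min(a, b)] → w = 0.66
Weighted average = (0.72·18.0 + 0.27·62.4 + 0.72·63.3 + 0.66·69.0) / (0.72 + 0.27 + 0.72 + 0.66)
  = 120.9240 / 2.3700 = 51.023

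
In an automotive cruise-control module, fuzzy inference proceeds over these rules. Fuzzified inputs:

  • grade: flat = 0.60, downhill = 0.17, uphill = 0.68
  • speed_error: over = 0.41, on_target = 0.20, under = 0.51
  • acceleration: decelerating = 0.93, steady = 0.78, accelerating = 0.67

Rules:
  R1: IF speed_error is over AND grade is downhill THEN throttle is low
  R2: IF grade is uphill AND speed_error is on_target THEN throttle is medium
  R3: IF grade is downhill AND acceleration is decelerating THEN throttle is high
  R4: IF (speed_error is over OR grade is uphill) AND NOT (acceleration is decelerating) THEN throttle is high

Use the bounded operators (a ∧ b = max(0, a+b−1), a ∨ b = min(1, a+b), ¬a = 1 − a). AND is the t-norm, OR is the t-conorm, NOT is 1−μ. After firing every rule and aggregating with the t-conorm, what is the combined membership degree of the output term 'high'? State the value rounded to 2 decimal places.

0.17

R1: over=0.41, downhill=0.17; AND[max(0, a+b−1)] → w = 0.00
R2: uphill=0.68, on_target=0.20; AND[max(0, a+b−1)] → w = 0.00
R3: downhill=0.17, decelerating=0.93; AND[max(0, a+b−1)] → w = 0.10
R4: (over=0.41 OR uphill=0.68) = 1.00; AND[max(0, a+b−1)] with ¬decelerating=1−0.93=0.07 → w = 0.07
Rules with consequent 'high': {R3, R4} → strengths 0.10, 0.07
Aggregate via t-conorm [min(1, a+b)]: 0.17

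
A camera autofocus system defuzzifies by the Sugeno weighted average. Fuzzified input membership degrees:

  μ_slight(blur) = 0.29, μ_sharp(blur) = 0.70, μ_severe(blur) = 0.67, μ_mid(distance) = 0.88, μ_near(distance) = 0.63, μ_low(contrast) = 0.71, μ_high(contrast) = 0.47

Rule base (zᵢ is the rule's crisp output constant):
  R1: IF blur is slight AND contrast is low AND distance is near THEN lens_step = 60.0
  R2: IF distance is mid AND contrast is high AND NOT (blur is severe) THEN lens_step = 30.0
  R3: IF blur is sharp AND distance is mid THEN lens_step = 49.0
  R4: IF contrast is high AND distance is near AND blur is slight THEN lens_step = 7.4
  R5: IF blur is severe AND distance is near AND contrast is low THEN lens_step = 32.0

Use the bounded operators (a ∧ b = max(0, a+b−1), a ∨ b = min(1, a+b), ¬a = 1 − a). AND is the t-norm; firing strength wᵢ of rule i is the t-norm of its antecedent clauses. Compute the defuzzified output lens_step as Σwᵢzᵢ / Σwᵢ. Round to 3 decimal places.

48.712

R1 (z=60.0): slight=0.29, low=0.71, near=0.63; AND[max(0, a+b−1)] → w = 0.00
R2 (z=30.0): mid=0.88, high=0.47, ¬severe=1−0.67=0.33; AND[max(0, a+b−1)] → w = 0.00
R3 (z=49.0): sharp=0.70, mid=0.88; AND[max(0, a+b−1)] → w = 0.58
R4 (z=7.4): high=0.47, near=0.63, slight=0.29; AND[max(0, a+b−1)] → w = 0.00
R5 (z=32.0): severe=0.67, near=0.63, low=0.71; AND[max(0, a+b−1)] → w = 0.01
Weighted average = (0.00·60.0 + 0.00·30.0 + 0.58·49.0 + 0.00·7.4 + 0.01·32.0) / (0.00 + 0.00 + 0.58 + 0.00 + 0.01)
  = 28.7400 / 0.5900 = 48.712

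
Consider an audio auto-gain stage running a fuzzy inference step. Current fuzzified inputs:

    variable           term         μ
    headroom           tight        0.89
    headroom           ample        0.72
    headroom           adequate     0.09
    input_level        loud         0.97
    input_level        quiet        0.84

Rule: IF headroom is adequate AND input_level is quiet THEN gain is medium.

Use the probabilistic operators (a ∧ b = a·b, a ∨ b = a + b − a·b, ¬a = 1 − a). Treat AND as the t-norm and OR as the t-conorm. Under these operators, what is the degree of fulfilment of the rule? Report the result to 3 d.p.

firing strength: adequate=0.09, quiet=0.84; AND[a·b] → w = 0.0756

0.076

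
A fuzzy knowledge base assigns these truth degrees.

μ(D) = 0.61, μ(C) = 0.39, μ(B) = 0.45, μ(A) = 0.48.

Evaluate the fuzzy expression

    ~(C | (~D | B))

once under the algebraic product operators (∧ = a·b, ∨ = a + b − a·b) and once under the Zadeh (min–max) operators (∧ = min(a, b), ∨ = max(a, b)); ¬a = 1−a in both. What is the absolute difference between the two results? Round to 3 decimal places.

Under algebraic product:
  ~D = 1 − 0.6100 = 0.3900
  ~D | B = a + b − a·b on (0.3900, 0.4500) = 0.6645
  C | (~D | B) = a + b − a·b on (0.3900, 0.6645) = 0.7953
  ~(C | (~D | B)) = 1 − 0.7953 = 0.2047
  → value = 0.2047
Under Zadeh (min–max):
  ~D = 1 − 0.61 = 0.39
  ~D | B = max(a, b) on (0.39, 0.45) = 0.45
  C | (~D | B) = max(a, b) on (0.39, 0.45) = 0.45
  ~(C | (~D | B)) = 1 − 0.45 = 0.55
  → value = 0.5500
|0.2047 − 0.5500| = 0.345

0.345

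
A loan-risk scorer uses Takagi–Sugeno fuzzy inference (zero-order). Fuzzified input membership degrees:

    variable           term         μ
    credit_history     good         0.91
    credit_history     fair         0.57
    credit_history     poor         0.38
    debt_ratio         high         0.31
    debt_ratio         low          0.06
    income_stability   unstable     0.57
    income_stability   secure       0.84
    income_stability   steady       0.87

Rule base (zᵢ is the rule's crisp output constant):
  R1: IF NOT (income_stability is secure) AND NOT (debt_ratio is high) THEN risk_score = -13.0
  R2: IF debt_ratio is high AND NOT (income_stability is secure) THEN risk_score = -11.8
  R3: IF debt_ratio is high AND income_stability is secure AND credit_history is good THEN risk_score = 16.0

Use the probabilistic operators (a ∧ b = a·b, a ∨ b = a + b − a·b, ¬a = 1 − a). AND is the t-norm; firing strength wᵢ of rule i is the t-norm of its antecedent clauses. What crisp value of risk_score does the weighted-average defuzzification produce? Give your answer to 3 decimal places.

R1 (z=-13.0): ¬secure=1−0.84=0.16, ¬high=1−0.31=0.69; AND[a·b] → w = 0.1104
R2 (z=-11.8): high=0.31, ¬secure=1−0.84=0.16; AND[a·b] → w = 0.0496
R3 (z=16.0): high=0.31, secure=0.84, good=0.91; AND[a·b] → w = 0.2370
Weighted average = (0.1104·-13.0 + 0.0496·-11.8 + 0.2370·16.0) / (0.1104 + 0.0496 + 0.2370)
  = 1.7709 / 0.3970 = 4.461

4.461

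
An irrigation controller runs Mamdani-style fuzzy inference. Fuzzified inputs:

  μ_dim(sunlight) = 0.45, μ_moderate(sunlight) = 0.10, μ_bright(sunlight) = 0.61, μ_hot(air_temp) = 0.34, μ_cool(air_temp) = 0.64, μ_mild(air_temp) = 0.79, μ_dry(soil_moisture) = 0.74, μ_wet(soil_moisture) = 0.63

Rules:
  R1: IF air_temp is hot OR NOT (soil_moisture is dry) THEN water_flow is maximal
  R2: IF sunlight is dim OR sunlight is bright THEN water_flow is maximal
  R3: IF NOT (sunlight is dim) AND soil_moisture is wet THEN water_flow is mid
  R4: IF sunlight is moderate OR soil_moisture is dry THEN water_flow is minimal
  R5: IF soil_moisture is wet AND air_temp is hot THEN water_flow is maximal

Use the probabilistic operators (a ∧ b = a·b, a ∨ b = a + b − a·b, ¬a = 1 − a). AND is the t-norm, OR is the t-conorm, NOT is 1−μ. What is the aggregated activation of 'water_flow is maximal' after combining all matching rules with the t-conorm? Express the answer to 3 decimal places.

R1: hot=0.34, ¬dry=1−0.74=0.26; OR[a + b − a·b] → w = 0.5116
R2: dim=0.45, bright=0.61; OR[a + b − a·b] → w = 0.7855
R3: ¬dim=1−0.45=0.55, wet=0.63; AND[a·b] → w = 0.3465
R4: moderate=0.10, dry=0.74; OR[a + b − a·b] → w = 0.7660
R5: wet=0.63, hot=0.34; AND[a·b] → w = 0.2142
Rules with consequent 'maximal': {R1, R2, R5} → strengths 0.5116, 0.7855, 0.2142
Aggregate via t-conorm [a + b − a·b]: 0.9177

0.918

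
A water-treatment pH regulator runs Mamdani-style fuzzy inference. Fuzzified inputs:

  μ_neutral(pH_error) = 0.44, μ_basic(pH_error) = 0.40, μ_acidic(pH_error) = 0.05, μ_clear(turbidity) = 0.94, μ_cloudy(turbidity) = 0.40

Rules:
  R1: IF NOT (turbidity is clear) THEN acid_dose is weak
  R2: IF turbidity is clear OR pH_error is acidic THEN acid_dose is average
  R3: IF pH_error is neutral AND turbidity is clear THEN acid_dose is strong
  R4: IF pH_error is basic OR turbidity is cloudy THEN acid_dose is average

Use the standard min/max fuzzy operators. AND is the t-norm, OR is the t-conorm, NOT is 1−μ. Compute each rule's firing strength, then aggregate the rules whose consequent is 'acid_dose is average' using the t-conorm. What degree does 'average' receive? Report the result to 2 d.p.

0.94

R1: ¬clear=1−0.94=0.06 → w = 0.06
R2: clear=0.94, acidic=0.05; OR[max(a, b)] → w = 0.94
R3: neutral=0.44, clear=0.94; AND[min(a, b)] → w = 0.44
R4: basic=0.40, cloudy=0.40; OR[max(a, b)] → w = 0.40
Rules with consequent 'average': {R2, R4} → strengths 0.94, 0.40
Aggregate via t-conorm [max(a, b)]: 0.94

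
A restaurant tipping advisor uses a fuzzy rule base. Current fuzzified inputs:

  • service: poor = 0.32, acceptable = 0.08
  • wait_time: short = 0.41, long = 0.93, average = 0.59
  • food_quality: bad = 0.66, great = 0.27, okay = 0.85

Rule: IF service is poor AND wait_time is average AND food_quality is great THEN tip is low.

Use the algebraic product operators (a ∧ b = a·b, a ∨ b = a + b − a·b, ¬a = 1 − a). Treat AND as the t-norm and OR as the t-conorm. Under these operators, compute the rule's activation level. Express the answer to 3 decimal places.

firing strength: poor=0.32, average=0.59, great=0.27; AND[a·b] → w = 0.0510

0.051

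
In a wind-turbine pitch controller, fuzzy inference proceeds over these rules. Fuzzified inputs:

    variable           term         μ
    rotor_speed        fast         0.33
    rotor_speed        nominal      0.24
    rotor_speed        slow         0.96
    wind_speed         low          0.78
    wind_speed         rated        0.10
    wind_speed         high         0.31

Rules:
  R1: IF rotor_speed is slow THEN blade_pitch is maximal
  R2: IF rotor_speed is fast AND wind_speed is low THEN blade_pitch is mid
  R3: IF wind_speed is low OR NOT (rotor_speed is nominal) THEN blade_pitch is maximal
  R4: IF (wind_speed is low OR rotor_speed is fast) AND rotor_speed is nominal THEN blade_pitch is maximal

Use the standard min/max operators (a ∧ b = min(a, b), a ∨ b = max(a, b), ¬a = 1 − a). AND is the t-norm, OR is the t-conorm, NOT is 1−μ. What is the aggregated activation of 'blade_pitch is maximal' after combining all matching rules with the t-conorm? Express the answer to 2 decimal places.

R1: slow=0.96 → w = 0.96
R2: fast=0.33, low=0.78; AND[min(a, b)] → w = 0.33
R3: low=0.78, ¬nominal=1−0.24=0.76; OR[max(a, b)] → w = 0.78
R4: (low=0.78 OR fast=0.33) = 0.78; AND[min(a, b)] with nominal=0.24 → w = 0.24
Rules with consequent 'maximal': {R1, R3, R4} → strengths 0.96, 0.78, 0.24
Aggregate via t-conorm [max(a, b)]: 0.96

0.96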